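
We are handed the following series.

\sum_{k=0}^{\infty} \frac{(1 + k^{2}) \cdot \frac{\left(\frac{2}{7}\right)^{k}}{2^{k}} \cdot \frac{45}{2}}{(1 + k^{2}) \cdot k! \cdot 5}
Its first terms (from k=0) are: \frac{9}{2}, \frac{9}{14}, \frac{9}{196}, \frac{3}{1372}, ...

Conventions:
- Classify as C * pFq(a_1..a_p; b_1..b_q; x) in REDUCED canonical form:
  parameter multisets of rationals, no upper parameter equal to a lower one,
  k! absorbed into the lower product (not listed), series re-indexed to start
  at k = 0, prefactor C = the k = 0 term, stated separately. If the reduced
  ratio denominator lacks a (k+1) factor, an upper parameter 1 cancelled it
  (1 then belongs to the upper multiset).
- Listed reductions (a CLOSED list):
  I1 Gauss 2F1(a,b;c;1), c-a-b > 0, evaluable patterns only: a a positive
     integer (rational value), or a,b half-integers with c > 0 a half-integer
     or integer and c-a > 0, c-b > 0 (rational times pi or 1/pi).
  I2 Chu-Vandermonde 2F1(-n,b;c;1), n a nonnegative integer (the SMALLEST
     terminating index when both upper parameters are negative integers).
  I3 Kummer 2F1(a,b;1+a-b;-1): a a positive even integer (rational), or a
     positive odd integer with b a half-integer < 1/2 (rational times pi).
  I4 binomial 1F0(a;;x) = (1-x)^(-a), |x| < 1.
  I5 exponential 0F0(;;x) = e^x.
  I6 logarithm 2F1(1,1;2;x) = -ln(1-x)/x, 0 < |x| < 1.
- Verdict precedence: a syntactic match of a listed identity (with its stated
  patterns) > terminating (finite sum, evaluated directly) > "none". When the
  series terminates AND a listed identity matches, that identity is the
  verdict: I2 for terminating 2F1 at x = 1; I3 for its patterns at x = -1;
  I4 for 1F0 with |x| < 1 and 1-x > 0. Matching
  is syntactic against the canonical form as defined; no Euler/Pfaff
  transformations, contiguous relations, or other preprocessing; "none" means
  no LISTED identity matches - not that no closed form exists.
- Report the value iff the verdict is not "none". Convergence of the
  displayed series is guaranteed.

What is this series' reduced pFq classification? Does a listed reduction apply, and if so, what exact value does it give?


Structural cue: t_0 = \frac{9}{2} here, and striking the common factor k^2 + 1 reduces the term (C = 9/2).
Consecutive-term ratio: r(k) = \frac{1}{7} * 1 / [(k+1)] - rational in k, leading ratio \frac{1}{7}; with t_0 = \frac{9}{2}, classification follows.

This is \frac{9}{2} * 0F0(-; -; \frac{1}{7}) in reduced canonical form. Verdict at x = \frac{1}{7}: exponential (I5) matches (the 0F0 exponential series at x = \frac{1}{7}). Value: \frac{9}{2} \cdot e^{\frac{1}{7}}.


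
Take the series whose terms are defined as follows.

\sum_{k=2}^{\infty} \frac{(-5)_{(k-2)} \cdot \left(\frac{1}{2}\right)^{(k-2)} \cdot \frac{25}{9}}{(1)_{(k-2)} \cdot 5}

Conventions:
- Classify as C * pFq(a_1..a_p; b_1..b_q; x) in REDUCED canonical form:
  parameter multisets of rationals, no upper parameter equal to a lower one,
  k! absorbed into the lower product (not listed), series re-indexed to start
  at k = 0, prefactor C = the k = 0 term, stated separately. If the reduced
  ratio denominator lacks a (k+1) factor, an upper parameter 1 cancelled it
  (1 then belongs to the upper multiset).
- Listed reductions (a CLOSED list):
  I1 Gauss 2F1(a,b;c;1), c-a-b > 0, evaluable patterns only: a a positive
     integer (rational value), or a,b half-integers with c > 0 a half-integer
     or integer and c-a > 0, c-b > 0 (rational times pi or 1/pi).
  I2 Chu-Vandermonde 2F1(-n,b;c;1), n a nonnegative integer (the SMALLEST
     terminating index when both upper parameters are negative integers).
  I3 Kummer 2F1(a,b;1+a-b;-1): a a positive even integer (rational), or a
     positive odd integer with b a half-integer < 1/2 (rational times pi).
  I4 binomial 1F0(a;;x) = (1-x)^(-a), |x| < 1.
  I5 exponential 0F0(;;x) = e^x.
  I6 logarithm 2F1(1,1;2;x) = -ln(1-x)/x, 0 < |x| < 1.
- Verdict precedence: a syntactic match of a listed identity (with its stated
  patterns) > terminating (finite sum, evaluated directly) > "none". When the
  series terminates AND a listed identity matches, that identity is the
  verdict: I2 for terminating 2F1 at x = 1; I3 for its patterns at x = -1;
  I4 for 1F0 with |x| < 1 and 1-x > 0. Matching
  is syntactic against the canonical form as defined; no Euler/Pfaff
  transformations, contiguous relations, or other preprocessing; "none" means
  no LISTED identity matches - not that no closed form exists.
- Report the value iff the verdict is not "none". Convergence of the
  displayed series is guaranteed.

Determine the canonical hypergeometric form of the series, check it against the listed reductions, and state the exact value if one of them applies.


At argument \frac{1}{2}: a 1F0 with upper {-5}, lower {-}, scaled by C = \frac{5}{9}. Verdict (x = \frac{1}{2}): the I4 binomial reduction applies (the 1F0 binomial series: exponent 5, x = \frac{1}{2}). Value: \frac{5}{288}.

Key step: t_0 = \frac{5}{9} here, and the constant factors (C = 5/9, x = 1/2) combine into one prefactor.
Ratio: r(k) = \frac{1}{2} * (k-5) / [(k+1)] - rational; roots negated = parameters, x = \frac{1}{2}, C = \frac{5}{9}.


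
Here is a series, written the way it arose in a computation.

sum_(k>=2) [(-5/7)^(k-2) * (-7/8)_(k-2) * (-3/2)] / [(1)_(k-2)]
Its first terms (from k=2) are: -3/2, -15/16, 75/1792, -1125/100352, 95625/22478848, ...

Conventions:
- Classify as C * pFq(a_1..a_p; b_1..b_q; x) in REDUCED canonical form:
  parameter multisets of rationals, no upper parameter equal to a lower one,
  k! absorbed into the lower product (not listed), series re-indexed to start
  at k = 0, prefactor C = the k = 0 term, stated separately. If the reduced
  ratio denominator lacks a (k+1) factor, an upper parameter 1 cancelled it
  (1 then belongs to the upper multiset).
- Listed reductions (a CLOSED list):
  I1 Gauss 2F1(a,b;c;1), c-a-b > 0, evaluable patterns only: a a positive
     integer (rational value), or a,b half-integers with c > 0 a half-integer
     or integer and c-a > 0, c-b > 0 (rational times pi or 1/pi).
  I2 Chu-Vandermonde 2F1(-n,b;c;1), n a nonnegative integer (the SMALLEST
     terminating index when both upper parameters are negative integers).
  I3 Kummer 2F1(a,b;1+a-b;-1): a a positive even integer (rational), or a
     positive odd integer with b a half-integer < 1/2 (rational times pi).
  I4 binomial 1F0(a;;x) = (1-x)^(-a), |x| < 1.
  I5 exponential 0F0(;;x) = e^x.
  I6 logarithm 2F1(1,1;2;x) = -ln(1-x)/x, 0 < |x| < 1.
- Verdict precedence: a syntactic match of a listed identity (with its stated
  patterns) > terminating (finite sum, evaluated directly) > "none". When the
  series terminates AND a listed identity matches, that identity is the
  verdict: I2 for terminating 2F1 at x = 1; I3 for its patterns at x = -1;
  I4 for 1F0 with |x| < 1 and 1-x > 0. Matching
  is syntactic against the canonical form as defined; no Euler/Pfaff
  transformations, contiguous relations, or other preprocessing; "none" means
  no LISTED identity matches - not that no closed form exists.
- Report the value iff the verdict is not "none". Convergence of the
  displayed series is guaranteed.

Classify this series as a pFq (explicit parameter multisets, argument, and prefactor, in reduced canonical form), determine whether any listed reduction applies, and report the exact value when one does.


Reduced: x = -5/7, 1F0, upper = {-7/8}, lower = {-}, C = -3/2. Verdict (x = -5/7): the binomial series (I4) applies (the 1F0 binomial series: exponent 7/8, x = -5/7). Sum: (-3/2) * (12/7)^(7/8).

The tell: from the first term -3/2: (1)_k (C = -3/2, x = -5/7) is k! itself.
Term ratio: r(k) = (-5/7) * (k-7/8) / [(k+1)] - poly over poly, x = (-5/7) from leading terms; C = -3/2 at k = 0.


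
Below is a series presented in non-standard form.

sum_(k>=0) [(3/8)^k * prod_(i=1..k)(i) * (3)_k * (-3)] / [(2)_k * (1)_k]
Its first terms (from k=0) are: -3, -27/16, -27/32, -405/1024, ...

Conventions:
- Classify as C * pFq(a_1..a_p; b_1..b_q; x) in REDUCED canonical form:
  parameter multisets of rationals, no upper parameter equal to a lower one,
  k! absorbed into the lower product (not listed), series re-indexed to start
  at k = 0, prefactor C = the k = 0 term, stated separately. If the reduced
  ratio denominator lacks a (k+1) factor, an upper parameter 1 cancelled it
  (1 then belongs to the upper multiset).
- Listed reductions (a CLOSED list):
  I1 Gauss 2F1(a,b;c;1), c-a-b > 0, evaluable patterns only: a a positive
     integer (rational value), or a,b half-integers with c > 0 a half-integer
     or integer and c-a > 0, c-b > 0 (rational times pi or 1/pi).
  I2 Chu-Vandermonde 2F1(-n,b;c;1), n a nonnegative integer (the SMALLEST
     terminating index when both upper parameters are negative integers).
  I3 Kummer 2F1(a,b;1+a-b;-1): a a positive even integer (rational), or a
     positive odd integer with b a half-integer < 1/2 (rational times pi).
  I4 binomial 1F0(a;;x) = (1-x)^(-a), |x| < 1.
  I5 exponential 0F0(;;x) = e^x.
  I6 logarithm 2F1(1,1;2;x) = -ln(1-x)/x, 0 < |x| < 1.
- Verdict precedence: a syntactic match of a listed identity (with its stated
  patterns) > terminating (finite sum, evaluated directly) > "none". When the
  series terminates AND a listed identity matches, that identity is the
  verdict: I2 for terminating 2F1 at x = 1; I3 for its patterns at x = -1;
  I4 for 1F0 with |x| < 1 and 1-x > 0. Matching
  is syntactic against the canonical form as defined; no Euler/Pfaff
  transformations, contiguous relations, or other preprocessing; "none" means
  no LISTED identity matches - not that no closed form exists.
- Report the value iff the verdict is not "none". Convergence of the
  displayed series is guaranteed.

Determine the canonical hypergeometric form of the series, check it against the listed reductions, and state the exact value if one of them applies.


x = 3/8 here; the reduced form reads 2F1, upper {1, 3}, lower {2}, C = -3. Verdict: none. Every listed pattern misses the 2F1 form at 3/8, upper {1, 3}.

Key observation: with t_0 = -3, (1)_k (prefactor -3) is k! itself.
Term ratio: r(k) = (3/8) * (k+1) (k+3) / [(k+2) (k+1)] - poly over poly, x = (3/8) from leading terms; C = -3 at k = 0.


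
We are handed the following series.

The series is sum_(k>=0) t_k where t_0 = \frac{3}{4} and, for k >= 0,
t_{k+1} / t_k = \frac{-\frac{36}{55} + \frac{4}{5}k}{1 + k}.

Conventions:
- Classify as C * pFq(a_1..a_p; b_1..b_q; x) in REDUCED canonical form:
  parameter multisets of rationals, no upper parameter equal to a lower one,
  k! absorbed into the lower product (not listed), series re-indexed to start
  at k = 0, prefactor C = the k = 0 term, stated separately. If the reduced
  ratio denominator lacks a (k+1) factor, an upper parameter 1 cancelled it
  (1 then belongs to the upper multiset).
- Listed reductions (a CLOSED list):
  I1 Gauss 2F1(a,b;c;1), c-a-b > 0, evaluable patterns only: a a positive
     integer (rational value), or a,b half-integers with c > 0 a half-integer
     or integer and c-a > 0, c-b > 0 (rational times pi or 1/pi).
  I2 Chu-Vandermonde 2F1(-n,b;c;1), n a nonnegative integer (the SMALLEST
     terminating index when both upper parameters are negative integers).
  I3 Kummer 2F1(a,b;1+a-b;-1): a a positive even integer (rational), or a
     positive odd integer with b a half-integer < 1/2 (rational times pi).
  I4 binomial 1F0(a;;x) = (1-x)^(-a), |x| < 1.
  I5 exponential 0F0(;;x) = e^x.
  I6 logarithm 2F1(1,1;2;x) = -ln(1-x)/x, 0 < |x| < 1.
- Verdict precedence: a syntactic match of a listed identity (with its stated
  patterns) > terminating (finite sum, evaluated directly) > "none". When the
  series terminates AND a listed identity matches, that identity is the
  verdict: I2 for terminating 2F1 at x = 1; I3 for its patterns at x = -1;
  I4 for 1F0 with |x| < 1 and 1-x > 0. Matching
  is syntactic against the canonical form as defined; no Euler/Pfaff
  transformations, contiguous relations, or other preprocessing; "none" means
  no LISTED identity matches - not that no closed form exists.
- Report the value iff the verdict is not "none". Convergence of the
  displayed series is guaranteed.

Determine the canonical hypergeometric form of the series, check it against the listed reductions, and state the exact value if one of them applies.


At argument \frac{4}{5}: a 1F0 with upper {-\frac{9}{11}}, lower {-}, scaled by C = \frac{3}{4}. Verdict (x = \frac{4}{5}): binomial (I4) applies (the 1F0 binomial series: exponent 9/11, x = \frac{4}{5}). Hence: \frac{3}{4} \cdot \left(\frac{1}{5}\right)^{\frac{9}{11}}.

The tell: x = \frac{4}{5} and factor the ratio over Q (C = 3/4): negated roots = parameters.
Adjacent-term ratio: r(k) = \frac{4}{5} * (k-\frac{9}{11}) / [(k+1)] - poly over poly, x = \frac{4}{5} from leading terms; C = \frac{3}{4} at k = 0.


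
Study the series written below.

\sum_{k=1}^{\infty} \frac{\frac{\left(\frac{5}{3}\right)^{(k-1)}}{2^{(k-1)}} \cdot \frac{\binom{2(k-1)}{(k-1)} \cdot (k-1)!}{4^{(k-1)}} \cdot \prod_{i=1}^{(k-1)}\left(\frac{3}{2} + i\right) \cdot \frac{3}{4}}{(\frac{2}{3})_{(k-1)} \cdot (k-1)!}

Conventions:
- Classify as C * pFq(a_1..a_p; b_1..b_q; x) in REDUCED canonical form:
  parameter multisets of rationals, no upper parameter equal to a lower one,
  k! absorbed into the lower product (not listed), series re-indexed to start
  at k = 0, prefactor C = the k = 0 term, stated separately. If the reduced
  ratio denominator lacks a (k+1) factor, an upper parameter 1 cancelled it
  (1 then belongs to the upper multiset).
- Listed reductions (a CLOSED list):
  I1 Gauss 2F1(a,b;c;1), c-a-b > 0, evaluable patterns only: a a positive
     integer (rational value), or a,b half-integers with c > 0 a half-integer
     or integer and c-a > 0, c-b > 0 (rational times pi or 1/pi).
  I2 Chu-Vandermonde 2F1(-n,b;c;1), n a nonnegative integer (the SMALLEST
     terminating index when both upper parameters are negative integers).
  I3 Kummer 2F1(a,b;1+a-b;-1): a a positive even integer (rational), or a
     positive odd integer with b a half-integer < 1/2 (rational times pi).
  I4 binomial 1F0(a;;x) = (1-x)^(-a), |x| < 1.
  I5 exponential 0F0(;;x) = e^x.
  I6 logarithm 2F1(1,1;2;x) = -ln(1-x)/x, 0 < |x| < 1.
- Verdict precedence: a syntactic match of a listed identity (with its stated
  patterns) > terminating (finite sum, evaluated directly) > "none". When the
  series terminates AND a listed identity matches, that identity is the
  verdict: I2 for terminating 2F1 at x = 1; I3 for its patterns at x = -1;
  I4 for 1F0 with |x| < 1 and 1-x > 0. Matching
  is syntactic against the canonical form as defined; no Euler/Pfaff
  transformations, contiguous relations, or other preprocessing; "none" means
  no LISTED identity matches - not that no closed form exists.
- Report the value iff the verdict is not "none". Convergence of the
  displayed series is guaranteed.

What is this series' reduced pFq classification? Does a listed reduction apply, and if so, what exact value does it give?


Canonical form: C = \frac{3}{4} times 2F1 with upper {\frac{1}{2}, \frac{5}{2}}, lower {\frac{2}{3}}, x = \frac{5}{6}. Verdict: no listed reduction: x = \frac{5}{6} and upper {\frac{1}{2}, \frac{5}{2}} fail every I1-I6 pattern.

Structural cue: t_0 being \frac{3}{4}, the two k-th powers (C = 3/4, x = 5/6) combine into one argument.
Ratio: r(k) = \frac{5}{6} * (k+\frac{1}{2}) (k+\frac{5}{2}) / [(k+\frac{2}{3}) (k+1)] - rational in k. x = \frac{5}{6}; t_0 = \frac{3}{4}; negate the roots.


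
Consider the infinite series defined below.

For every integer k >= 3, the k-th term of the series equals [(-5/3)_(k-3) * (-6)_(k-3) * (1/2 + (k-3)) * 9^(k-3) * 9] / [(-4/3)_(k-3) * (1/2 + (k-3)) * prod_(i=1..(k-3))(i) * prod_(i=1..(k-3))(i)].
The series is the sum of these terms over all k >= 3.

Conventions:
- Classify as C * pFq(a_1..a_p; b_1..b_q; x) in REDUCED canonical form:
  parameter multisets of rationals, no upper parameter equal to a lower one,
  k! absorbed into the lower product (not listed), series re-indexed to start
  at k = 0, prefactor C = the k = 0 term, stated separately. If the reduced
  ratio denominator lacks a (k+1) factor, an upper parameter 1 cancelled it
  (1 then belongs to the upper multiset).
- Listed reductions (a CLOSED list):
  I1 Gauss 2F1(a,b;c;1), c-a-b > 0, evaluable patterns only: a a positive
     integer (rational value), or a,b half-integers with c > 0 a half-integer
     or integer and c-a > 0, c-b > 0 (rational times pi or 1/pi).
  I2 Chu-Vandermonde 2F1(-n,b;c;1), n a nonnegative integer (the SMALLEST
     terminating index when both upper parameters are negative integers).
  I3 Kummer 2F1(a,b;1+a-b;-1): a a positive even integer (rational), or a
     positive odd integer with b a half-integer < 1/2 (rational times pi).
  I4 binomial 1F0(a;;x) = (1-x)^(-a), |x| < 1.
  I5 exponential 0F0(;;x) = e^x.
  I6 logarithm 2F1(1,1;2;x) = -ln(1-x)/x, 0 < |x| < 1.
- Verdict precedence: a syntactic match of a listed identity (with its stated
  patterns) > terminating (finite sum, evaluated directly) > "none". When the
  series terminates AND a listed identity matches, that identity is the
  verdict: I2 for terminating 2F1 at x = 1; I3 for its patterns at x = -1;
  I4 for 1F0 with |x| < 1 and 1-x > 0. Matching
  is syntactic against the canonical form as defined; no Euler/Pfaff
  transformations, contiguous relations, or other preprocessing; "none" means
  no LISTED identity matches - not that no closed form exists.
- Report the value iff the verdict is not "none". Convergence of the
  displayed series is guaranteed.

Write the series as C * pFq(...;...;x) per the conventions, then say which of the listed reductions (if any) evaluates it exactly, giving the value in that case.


Reduced: x = 9, 2F2, upper = {-6, -5/3}, lower = {-4/3, 1}, C = 9. Verdict: terminating - no listed pattern fits, but -6 in the upper list cuts the series at k = 6; direct evaluation. Exact value: 16445601/3520.

Structural cue: t_0 = 9 here, and the product of the first k integers (C = 9, x = 9) is k!.
Step ratio: r(k) = 9 * (k-6) (k-5/3) / [(k-4/3) (k+1) (k+1)] - rational; roots negated = parameters, x = 9, C = 9.


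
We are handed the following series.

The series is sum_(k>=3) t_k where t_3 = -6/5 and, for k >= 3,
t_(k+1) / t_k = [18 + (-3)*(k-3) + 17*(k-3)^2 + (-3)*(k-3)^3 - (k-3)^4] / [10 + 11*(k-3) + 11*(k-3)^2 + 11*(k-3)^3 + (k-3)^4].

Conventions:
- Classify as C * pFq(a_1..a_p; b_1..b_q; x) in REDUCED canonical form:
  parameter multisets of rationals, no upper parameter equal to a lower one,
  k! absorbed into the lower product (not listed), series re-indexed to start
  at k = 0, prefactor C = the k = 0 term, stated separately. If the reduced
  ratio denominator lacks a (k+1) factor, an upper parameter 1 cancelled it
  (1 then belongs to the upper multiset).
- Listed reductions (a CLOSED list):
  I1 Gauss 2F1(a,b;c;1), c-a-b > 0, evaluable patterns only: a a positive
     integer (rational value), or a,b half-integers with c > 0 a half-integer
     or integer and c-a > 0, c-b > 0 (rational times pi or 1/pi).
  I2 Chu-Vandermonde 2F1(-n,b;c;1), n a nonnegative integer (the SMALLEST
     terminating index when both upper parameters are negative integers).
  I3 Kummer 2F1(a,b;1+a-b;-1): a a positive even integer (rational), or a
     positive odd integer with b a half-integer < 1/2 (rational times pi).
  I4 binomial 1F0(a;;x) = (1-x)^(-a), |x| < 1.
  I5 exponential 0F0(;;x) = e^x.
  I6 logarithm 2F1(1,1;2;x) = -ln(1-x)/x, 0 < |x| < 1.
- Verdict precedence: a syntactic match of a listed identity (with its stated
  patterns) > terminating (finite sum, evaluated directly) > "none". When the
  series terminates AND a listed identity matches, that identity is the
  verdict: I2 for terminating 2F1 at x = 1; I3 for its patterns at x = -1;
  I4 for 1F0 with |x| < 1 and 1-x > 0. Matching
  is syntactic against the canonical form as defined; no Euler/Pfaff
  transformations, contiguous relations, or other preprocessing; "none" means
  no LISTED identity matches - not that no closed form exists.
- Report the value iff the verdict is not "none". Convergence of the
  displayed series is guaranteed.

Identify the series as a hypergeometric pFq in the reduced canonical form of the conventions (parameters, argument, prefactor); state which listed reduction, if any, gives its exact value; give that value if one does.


This is -6/5 * 2F1(-3, 6; 10; -1) in reduced canonical form. Verdict: this is the Kummer evaluation I3 (x = -1; c = 10 equals 1+a-b for upper {-3, 6}: listed pattern). Sum: -126/25.

First insight: with t_0 = -6/5, the ratio is unreduced: k^2 + 1 divides both sides (C = -6/5).
Consecutive-term ratio: r(k) = (-1) * (k-3) (k+6) / [(k+10) (k+1)] - rational in k. x = (-1); t_0 = -6/5; negate the roots.


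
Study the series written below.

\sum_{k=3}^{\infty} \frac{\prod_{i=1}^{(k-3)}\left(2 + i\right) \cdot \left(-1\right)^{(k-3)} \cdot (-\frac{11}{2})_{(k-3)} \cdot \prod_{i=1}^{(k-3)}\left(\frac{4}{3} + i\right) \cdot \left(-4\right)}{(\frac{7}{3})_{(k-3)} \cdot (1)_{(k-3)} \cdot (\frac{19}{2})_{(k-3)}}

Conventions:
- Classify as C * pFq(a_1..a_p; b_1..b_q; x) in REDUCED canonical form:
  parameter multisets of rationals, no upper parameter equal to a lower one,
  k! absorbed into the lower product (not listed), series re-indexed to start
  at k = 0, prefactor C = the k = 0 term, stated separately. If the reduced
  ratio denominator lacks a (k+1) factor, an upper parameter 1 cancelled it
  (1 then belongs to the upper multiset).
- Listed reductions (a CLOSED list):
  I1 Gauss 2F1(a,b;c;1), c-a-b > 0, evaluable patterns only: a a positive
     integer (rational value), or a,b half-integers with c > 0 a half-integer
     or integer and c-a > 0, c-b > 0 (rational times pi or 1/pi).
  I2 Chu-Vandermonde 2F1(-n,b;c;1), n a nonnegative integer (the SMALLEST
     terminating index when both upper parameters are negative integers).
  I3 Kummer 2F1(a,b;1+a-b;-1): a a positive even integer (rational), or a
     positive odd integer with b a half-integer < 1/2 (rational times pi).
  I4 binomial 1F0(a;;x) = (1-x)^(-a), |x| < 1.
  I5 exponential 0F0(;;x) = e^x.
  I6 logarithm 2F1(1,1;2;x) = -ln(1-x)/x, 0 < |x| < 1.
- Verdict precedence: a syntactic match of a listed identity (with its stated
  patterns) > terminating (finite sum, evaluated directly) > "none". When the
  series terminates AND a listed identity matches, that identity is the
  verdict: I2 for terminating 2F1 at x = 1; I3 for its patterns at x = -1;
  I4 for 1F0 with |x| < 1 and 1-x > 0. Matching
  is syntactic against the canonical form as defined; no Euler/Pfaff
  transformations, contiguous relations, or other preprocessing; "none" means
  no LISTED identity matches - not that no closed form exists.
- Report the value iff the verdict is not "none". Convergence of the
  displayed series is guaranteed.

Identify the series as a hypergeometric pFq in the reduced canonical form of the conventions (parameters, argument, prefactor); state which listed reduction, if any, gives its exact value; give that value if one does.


x = -1 here; the reduced form reads 2F1, upper {-\frac{11}{2}, 3}, lower {\frac{19}{2}}, C = -4. Verdict (x = -1): the Kummer evaluation I3 applies (x = -1; c = \frac{19}{2} equals 1+a-b for upper {-\frac{11}{2}, 3}: listed pattern). Its exact value is \left(-\frac{109395}{16384}\right) \cdot \pi.

First insight: t_0 = -4 here, and the running product (prefactor -4) telescopes to a rising factorial.
Step ratio: r(k) = -1 * (k-\frac{11}{2}) (k+3) / [(k+\frac{19}{2}) (k+1)] - rational; roots negated = parameters, x = -1, C = -4.


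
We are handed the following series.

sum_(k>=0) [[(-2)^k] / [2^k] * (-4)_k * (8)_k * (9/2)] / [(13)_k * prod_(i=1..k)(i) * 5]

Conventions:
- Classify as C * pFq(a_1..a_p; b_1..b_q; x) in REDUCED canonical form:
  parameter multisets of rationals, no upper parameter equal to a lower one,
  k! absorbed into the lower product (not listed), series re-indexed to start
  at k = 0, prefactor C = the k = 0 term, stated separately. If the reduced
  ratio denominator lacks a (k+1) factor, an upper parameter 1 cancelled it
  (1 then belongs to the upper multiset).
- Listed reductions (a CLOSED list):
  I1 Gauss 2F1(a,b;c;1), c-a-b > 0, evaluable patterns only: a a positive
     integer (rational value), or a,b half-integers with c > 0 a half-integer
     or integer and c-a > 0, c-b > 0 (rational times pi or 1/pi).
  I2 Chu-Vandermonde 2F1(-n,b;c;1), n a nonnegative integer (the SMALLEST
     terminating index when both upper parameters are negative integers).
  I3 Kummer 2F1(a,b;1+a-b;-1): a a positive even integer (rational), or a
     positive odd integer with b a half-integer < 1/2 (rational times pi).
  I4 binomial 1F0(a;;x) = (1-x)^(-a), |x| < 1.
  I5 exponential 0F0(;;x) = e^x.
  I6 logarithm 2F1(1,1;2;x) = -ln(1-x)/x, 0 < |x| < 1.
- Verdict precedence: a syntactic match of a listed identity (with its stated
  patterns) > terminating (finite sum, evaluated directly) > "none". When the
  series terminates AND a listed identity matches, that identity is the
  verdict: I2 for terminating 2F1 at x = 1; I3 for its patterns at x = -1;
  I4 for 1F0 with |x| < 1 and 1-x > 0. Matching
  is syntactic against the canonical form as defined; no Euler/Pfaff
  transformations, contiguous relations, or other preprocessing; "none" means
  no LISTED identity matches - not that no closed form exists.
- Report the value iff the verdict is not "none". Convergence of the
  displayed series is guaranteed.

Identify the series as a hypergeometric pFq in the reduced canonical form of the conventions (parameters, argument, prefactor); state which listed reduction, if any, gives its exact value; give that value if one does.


Reduced: x = -1, 2F1, upper = {-4, 8}, lower = {13}, C = 9/10. Verdict: Kummer's theorem (I3) applies (x = -1; c = 13 equals 1+a-b for upper {-4, 8}: listed pattern). Its exact value is 891/140.

Structural cue: t_0 being 9/10, the constant factors (C = 9/10) combine into one prefactor.
Step ratio: r(k) = (-1) * (k-4) (k+8) / [(k+13) (k+1)] ; factor over Q: parameters, x = (-1), and C = 9/10.


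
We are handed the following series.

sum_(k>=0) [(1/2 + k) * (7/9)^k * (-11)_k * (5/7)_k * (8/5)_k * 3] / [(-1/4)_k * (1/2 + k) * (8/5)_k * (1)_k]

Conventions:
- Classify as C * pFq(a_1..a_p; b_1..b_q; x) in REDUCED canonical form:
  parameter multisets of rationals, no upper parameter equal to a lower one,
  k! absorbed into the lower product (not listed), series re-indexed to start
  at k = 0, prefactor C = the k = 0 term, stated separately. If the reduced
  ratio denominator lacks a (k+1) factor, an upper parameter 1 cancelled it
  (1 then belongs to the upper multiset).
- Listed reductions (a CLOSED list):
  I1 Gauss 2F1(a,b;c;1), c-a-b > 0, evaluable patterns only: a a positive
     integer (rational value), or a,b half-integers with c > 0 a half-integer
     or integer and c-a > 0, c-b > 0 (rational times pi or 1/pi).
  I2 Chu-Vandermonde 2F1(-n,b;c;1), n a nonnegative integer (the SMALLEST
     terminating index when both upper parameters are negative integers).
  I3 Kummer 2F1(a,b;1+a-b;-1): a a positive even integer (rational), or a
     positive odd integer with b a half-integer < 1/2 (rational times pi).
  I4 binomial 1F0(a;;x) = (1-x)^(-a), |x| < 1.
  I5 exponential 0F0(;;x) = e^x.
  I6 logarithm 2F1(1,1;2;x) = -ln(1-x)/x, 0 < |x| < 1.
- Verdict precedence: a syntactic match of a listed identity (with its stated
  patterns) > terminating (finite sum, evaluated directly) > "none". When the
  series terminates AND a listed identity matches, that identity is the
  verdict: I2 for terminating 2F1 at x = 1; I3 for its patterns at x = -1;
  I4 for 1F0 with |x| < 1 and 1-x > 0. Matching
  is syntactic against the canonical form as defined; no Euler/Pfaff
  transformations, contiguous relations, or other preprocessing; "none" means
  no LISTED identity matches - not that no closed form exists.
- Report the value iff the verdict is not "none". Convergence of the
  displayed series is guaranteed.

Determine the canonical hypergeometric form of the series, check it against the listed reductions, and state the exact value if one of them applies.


Classification (C = 3): 2F1 with upper {-11, 5/7}, lower {-1/4}, argument x = 7/9. Verdict: terminating - upper parameter -11 makes this a finite sum (last index 11), evaluated exactly. Value: 46103007827405/365453359853211.

Structural cue: with t_0 = 3, the parameter 8/5 appears in both the upper and lower lists and cancels (alongside the other common factor).
Adjacent-term ratio: r(k) = (7/9) * (k-11) (k+5/7) / [(k-1/4) (k+1)] - rational in k, leading ratio (7/9); with t_0 = 3, classification follows.


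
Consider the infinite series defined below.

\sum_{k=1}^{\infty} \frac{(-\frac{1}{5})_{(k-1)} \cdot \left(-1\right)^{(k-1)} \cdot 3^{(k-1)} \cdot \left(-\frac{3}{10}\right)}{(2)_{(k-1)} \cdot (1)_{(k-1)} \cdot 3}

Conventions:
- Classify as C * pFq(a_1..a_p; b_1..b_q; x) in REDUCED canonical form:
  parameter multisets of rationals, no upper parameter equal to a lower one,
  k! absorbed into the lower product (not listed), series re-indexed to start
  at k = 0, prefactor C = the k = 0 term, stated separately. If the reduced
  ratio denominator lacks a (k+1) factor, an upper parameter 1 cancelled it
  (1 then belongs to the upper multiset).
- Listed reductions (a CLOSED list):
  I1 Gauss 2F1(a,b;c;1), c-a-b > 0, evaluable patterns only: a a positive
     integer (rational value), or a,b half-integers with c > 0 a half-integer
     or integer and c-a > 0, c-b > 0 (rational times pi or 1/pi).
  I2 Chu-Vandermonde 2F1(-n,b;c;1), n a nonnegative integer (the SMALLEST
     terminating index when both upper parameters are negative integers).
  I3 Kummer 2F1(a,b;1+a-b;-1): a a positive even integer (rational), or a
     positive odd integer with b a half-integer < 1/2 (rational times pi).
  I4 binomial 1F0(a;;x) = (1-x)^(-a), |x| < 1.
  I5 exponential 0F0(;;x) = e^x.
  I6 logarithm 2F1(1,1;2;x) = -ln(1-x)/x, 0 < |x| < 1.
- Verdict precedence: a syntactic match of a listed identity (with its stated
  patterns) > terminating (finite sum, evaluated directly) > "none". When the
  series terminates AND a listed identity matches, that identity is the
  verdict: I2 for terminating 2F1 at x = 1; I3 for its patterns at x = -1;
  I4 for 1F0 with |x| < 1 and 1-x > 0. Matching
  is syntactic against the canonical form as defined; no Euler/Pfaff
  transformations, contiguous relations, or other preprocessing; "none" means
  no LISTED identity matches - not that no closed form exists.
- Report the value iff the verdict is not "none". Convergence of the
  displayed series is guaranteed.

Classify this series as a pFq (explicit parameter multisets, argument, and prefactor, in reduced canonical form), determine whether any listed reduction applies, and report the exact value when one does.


Reduced: x = -3, 1F1, upper = {-\frac{1}{5}}, lower = {2}, C = -\frac{1}{10}. Verdict: no listed reduction: x = -3 and upper {-\frac{1}{5}} fail every I1-I6 pattern.

The tell: x = -3 and the constant factors (C = -1/10) combine into one prefactor.
Adjacent-term ratio: r(k) = -3 * (k-\frac{1}{5}) / [(k+2) (k+1)] - rational in k. x = -3; t_0 = -\frac{1}{10}; negate the roots.


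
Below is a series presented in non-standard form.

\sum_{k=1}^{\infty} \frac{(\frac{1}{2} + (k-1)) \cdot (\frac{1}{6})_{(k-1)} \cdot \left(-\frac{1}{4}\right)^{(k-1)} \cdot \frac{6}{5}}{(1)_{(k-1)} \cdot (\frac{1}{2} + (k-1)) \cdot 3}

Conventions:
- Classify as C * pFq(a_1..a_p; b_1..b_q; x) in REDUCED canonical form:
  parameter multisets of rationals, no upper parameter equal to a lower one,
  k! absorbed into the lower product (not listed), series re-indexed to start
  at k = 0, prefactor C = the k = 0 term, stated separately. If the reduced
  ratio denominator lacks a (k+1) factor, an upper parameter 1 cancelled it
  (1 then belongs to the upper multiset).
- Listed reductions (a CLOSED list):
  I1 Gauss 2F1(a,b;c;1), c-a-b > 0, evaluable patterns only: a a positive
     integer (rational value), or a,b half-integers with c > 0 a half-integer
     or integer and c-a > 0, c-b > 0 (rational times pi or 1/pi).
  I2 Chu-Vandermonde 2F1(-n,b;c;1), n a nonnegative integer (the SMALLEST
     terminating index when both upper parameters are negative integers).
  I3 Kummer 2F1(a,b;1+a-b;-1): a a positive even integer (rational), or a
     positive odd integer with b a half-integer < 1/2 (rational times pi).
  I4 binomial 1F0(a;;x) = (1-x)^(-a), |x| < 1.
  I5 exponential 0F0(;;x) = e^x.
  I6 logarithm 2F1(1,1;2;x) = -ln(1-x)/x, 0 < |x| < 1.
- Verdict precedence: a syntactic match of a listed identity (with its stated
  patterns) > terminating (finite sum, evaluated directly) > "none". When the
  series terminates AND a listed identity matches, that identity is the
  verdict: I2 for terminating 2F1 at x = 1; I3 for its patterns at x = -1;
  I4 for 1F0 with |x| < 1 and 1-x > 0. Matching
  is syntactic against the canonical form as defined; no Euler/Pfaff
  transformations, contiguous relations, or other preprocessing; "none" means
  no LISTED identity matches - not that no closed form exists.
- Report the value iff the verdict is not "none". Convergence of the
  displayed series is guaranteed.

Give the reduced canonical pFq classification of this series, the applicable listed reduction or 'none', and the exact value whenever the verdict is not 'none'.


At argument -\frac{1}{4}: a 1F0 with upper {\frac{1}{6}}, lower {-}, scaled by C = \frac{2}{5}. Verdict: this is binomial (I4) (the 1F0 binomial series: exponent -1/6, x = -\frac{1}{4}). Exact value: \frac{2}{5} \cdot \left(\frac{5}{4}\right)^{-\frac{1}{6}}.

Key observation: from the first term \frac{2}{5}: (1)_k (C = 2/5) is k! itself.
Term ratio: r(k) = -\frac{1}{4} * (k+\frac{1}{6}) / [(k+1)] - poly over poly, x = -\frac{1}{4} from leading terms; C = \frac{2}{5} at k = 0.


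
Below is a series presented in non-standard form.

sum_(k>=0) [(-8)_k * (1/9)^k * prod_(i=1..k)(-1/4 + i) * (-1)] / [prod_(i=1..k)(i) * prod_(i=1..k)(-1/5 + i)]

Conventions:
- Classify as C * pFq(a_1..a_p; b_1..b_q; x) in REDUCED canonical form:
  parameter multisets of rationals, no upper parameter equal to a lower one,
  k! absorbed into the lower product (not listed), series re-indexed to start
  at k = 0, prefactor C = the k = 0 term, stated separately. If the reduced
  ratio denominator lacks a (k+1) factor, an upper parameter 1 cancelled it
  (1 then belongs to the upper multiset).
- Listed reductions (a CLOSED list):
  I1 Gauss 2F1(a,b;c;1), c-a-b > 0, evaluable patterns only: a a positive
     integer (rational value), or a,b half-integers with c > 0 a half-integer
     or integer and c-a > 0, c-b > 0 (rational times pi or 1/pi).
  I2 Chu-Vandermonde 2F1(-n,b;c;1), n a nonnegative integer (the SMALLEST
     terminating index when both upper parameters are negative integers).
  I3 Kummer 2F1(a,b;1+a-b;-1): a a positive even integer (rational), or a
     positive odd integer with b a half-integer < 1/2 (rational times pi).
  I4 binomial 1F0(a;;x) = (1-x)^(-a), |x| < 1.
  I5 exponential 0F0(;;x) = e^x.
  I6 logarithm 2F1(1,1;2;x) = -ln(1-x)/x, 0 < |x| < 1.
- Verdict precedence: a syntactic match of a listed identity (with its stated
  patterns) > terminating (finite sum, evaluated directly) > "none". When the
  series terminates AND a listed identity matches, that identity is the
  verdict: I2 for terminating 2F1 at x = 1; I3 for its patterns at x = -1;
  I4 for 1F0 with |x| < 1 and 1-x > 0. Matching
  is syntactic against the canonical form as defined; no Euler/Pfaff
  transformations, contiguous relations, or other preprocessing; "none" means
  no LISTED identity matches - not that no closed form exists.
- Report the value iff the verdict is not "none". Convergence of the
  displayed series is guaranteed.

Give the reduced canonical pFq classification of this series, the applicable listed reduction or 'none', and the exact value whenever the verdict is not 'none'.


Canonical form: C = -1 times 2F1 with upper {-8, 3/4}, lower {4/5}, x = 1/9. Verdict: terminating - no listed pattern fits, but -8 in the upper list cuts the series at k = 8; direct evaluation. Exact value: -6179692527146959421/14657253313741848576.

Key observation: t_0 = -1 here, and the lower running product (prefactor -1) is a rising factorial.
Term ratio: r(k) = (1/9) * (k-8) (k+3/4) / [(k+4/5) (k+1)] - poly over poly, x = (1/9) from leading terms; C = -1 at k = 0.


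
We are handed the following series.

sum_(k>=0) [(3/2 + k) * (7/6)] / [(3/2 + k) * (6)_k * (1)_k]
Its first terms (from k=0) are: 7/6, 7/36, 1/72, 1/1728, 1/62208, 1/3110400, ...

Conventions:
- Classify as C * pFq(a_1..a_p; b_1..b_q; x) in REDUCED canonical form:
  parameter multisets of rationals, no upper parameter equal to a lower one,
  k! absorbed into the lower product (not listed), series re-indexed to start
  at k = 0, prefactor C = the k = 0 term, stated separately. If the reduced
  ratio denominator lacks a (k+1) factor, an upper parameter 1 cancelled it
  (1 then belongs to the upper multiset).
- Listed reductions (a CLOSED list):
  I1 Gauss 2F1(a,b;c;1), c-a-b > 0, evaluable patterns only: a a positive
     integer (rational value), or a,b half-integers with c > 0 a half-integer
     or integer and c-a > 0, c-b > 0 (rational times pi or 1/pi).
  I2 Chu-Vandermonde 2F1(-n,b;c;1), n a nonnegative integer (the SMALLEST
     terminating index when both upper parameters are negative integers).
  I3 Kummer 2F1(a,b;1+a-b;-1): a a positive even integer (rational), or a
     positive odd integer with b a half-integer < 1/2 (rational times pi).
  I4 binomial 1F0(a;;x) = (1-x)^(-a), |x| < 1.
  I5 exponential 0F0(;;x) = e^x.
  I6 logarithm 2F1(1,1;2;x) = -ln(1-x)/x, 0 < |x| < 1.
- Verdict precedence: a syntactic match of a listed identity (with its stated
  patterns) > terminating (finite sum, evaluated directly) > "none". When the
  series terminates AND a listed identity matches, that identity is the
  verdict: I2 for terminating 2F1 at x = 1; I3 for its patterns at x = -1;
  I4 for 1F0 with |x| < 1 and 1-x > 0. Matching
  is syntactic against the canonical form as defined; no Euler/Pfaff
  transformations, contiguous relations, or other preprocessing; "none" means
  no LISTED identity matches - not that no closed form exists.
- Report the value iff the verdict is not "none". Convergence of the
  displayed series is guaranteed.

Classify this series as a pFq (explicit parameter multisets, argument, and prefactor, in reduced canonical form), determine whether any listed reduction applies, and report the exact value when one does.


x = 1 here; the reduced form reads 0F1, upper {-}, lower {6}, C = 7/6. Verdict: none. Every listed pattern misses the 0F1 form at 1, upper {-}.

Key observation: t_0 being 7/6, k + 3/2 divides numerator and denominator alike; prefactor 7/6 after cancelling.
Ratio: r(k) = 1 * 1 / [(k+6) (k+1)] - poly over poly, x = 1 from leading terms; C = 7/6 at k = 0.


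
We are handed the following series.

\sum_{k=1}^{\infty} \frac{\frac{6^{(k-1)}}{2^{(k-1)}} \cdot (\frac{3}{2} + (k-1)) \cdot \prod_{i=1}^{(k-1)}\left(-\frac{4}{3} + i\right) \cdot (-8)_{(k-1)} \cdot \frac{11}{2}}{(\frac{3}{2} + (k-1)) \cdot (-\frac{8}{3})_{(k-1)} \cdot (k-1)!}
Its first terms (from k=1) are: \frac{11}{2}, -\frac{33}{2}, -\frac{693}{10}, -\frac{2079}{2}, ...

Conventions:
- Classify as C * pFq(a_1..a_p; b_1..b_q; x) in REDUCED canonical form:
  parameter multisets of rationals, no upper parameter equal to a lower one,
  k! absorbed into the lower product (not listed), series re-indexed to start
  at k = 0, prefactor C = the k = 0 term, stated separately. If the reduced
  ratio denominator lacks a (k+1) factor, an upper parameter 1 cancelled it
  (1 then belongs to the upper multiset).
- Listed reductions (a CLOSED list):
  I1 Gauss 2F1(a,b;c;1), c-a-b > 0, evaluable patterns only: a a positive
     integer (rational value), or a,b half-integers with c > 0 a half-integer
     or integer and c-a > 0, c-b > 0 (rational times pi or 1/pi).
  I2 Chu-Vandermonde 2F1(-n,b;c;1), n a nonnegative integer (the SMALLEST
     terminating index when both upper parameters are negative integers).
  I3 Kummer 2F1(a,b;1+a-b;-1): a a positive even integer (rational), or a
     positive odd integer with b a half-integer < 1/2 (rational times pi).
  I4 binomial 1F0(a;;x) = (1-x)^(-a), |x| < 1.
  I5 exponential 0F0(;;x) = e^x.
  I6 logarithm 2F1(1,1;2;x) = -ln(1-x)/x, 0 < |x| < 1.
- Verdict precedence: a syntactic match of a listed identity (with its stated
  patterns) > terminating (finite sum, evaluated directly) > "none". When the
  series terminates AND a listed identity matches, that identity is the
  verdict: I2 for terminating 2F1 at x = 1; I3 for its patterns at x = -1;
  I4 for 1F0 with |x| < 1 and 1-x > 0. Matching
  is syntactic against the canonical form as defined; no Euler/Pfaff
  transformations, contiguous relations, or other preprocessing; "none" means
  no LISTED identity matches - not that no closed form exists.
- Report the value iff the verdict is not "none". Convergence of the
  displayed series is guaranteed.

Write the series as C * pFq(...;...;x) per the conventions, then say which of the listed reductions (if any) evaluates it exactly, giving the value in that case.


At argument 3: a 2F1 with upper {-8, -\frac{1}{3}}, lower {-\frac{8}{3}}, scaled by C = \frac{11}{2}. Verdict: terminating (-8 upstairs). 9 nonzero terms in all; added directly. Its exact value is \frac{7936687}{130}.

Key observation: t_0 = \frac{11}{2} here, and the running product (prefactor 11/2) telescopes to a rising factorial.
Adjacent-term ratio: r(k) = 3 * (k-8) (k-\frac{1}{3}) / [(k-\frac{8}{3}) (k+1)] ; factor over Q: parameters, x = 3, and C = \frac{11}{2}.
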